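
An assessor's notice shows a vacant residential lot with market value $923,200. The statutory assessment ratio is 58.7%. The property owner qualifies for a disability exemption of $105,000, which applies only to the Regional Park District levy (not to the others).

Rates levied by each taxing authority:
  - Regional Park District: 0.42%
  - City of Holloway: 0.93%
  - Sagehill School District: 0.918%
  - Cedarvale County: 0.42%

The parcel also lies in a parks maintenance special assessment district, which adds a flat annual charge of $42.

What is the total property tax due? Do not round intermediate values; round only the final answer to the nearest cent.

Assessed value = $923,200 × 0.587 = $541,918.4
Regional Park District: ($541,918.4 − $105,000) × 0.0042 = $436,918.4 × 0.0042 = $1,835.05728
City of Holloway: $541,918.4 × 0.0093 = $5,039.84112
Sagehill School District: $541,918.4 × 0.00918 = $4,974.810912
Cedarvale County: $541,918.4 × 0.0042 = $2,276.05728
Levies subtotal = $14,125.766592
Total = $14,125.766592 + $42 = $14,167.766592

$14,167.77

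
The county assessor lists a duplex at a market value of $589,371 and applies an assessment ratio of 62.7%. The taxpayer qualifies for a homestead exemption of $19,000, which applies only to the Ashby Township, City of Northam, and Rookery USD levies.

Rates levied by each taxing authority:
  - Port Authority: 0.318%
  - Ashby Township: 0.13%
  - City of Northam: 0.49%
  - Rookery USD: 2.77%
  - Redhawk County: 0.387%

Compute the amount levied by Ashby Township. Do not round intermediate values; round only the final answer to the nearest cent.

$455.70

Assessed value = $589,371 × 0.627 = $369,535.617
Ashby Township taxable value = $369,535.617 − $19,000 = $350,535.617
Ashby Township levy = $350,535.617 × 0.0013 = $455.6963021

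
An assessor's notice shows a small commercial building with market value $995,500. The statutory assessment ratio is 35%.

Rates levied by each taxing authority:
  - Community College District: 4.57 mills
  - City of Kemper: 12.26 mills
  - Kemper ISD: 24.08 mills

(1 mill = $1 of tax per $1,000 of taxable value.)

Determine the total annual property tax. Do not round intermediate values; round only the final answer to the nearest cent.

Assessed value = $995,500 × 0.35 = $348,425
Community College District: $348,425 × 0.00457 = $1,592.30225
City of Kemper: $348,425 × 0.01226 = $4,271.6905
Kemper ISD: $348,425 × 0.02408 = $8,390.074
Total = $1,592.30225 + $4,271.6905 + $8,390.074 = $14,254.06675

$14,254.07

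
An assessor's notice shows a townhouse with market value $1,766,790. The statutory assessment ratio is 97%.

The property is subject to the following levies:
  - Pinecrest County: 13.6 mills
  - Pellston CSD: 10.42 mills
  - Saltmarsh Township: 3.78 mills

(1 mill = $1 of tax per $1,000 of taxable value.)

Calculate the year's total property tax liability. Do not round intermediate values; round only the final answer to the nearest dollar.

Assessed value = $1,766,790 × 0.97 = $1,713,786.3
Pinecrest County: $1,713,786.3 × 0.0136 = $23,307.49368
Pellston CSD: $1,713,786.3 × 0.01042 = $17,857.653246
Saltmarsh Township: $1,713,786.3 × 0.00378 = $6,478.112214
Total = $23,307.49368 + $17,857.653246 + $6,478.112214 = $47,643.25914

$47,643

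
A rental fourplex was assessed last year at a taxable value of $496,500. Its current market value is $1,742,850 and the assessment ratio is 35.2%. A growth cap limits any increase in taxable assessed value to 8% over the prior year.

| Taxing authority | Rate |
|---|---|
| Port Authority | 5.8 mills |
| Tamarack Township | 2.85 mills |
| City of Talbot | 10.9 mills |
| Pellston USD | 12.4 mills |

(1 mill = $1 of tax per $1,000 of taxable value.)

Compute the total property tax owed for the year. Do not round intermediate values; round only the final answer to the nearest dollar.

$17,132

Uncapped assessed value = $1,742,850 × 0.352 = $613,483.2
Cap limit = $496,500 × 1.08 = $536,220
Taxable assessed value = min($613,483.2, $536,220) = $536,220 (cap binds)
Port Authority: $536,220 × 0.0058 = $3,110.076
Tamarack Township: $536,220 × 0.00285 = $1,528.227
City of Talbot: $536,220 × 0.0109 = $5,844.798
Pellston USD: $536,220 × 0.0124 = $6,649.128
Total = $17,132.229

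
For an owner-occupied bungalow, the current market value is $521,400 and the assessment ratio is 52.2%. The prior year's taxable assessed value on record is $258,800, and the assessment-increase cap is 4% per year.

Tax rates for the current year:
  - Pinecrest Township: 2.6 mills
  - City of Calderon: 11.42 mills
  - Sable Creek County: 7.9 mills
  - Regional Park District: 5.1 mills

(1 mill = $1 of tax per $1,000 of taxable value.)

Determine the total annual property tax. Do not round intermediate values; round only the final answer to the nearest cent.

Uncapped assessed value = $521,400 × 0.522 = $272,170.8
Cap limit = $258,800 × 1.04 = $269,152
Taxable assessed value = min($272,170.8, $269,152) = $269,152 (cap binds)
Pinecrest Township: $269,152 × 0.0026 = $699.7952
City of Calderon: $269,152 × 0.01142 = $3,073.71584
Sable Creek County: $269,152 × 0.0079 = $2,126.3008
Regional Park District: $269,152 × 0.0051 = $1,372.6752
Total = $7,272.48704

$7,272.49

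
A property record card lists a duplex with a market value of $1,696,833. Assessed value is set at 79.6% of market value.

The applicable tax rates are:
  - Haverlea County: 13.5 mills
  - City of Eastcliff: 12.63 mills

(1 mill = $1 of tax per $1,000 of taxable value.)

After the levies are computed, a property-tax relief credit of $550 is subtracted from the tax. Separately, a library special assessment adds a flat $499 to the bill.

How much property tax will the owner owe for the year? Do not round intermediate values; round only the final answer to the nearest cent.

$35,242.24

Assessed value = $1,696,833 × 0.796 = $1,350,679.068
Haverlea County: $1,350,679.068 × 0.0135 = $18,234.167418
City of Eastcliff: $1,350,679.068 × 0.01263 = $17,059.07662884
Levies subtotal = $35,293.24404684
After credit = $35,293.24404684 − $550 = $34,743.24404684
Total = $34,743.24404684 + $499 = $35,242.24404684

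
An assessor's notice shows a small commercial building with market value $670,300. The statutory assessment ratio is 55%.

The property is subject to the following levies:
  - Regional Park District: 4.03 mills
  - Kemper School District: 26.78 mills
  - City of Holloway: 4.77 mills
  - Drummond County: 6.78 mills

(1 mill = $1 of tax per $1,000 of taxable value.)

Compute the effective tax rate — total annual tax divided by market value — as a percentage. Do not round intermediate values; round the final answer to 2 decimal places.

2.33%

Assessed value = $670,300 × 0.55 = $368,665
Regional Park District: $368,665 × 0.00403 = $1,485.71995
Kemper School District: $368,665 × 0.02678 = $9,872.8487
City of Holloway: $368,665 × 0.00477 = $1,758.53205
Drummond County: $368,665 × 0.00678 = $2,499.5487
Total tax = $15,616.6494
Effective rate = $15,616.6494 ÷ $670,300 = 2.33% of market value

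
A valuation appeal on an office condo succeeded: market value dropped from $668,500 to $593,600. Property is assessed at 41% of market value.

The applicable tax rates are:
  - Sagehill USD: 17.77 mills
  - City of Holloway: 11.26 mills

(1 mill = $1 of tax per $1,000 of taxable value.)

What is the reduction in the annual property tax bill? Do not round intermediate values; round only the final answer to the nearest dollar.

Old assessed value = $668,500 × 0.41 = $274,085
New assessed value = $593,600 × 0.41 = $243,376
Combined rate = 0.01777 + 0.01126 = 0.02903
Old tax = $274,085 × 0.02903 = $7,956.68755
New tax = $243,376 × 0.02903 = $7,065.20528
Reduction = $7,956.68755 − $7,065.20528 = $891.48227

$891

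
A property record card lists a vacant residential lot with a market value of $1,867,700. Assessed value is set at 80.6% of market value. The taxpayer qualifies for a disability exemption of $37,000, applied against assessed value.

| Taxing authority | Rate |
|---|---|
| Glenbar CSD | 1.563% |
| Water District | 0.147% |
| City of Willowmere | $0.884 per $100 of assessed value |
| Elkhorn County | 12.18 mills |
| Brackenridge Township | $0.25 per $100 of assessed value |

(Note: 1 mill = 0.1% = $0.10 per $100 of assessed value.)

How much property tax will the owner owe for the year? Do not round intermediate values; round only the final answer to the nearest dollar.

Assessed value = $1,867,700 × 0.806 = $1,505,366.2
Taxable value = $1,505,366.2 − $37,000 = $1,468,366.2
Glenbar CSD: $1,468,366.2 × 0.01563 = $22,950.563706
Water District: $1,468,366.2 × 0.00147 = $2,158.498314
City of Willowmere: $1,468,366.2 × 0.00884 = $12,980.357208
Elkhorn County: $1,468,366.2 × 0.01218 = $17,884.700316
Brackenridge Township: $1,468,366.2 × 0.0025 = $3,670.9155
Total = $59,645.035044

$59,645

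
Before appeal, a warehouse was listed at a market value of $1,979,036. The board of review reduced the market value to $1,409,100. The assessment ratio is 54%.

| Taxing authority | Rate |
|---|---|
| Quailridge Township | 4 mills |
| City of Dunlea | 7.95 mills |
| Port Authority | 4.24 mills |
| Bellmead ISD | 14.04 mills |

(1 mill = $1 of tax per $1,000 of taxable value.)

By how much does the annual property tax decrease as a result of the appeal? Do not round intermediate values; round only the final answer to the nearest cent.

Old assessed value = $1,979,036 × 0.54 = $1,068,679.44
New assessed value = $1,409,100 × 0.54 = $760,914
Combined rate = 0.004 + 0.00795 + 0.00424 + 0.01404 = 0.03023
Old tax = $1,068,679.44 × 0.03023 = $32,306.1794712
New tax = $760,914 × 0.03023 = $23,002.43022
Reduction = $32,306.1794712 − $23,002.43022 = $9,303.7492512

$9,303.75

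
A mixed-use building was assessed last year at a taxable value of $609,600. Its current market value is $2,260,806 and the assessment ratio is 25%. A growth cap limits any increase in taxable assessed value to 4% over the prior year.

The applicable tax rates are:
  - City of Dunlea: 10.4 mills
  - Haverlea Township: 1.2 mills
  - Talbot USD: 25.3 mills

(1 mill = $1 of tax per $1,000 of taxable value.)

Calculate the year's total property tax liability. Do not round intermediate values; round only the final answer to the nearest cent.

Uncapped assessed value = $2,260,806 × 0.25 = $565,201.5
Cap limit = $609,600 × 1.04 = $633,984
Taxable assessed value = min($565,201.5, $633,984) = $565,201.5 (cap does not bind)
City of Dunlea: $565,201.5 × 0.0104 = $5,878.0956
Haverlea Township: $565,201.5 × 0.0012 = $678.2418
Talbot USD: $565,201.5 × 0.0253 = $14,299.59795
Total = $20,855.93535

$20,855.94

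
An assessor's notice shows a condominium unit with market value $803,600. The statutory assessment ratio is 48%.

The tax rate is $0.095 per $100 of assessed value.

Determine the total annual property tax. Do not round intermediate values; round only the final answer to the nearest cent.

$366.44

Assessed value = $803,600 × 0.48 = $385,728
Tax = $385,728 × 0.00095 = $366.4416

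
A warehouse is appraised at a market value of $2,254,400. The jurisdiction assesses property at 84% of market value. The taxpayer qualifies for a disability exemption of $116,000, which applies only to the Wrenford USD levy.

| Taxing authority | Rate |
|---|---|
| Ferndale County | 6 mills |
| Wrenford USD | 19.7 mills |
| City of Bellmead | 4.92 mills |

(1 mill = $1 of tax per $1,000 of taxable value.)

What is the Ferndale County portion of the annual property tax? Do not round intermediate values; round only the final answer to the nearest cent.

Assessed value = $2,254,400 × 0.84 = $1,893,696
Ferndale County taxable value = $1,893,696 (exemption does not apply)
Ferndale County levy = $1,893,696 × 0.006 = $11,362.176

$11,362.18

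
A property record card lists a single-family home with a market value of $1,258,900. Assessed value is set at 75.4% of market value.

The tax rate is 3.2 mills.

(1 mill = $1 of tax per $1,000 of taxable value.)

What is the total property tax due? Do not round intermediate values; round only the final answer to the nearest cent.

Assessed value = $1,258,900 × 0.754 = $949,210.6
Tax = $949,210.6 × 0.0032 = $3,037.47392

$3,037.47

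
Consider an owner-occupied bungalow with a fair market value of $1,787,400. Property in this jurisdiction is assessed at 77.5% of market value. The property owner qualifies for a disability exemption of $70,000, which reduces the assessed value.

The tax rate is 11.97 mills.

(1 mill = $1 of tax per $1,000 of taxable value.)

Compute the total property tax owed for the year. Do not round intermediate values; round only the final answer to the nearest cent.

$15,743.36

Assessed value = $1,787,400 × 0.775 = $1,385,235
Taxable value = $1,385,235 − $70,000 = $1,315,235
Tax = $1,315,235 × 0.01197 = $15,743.36295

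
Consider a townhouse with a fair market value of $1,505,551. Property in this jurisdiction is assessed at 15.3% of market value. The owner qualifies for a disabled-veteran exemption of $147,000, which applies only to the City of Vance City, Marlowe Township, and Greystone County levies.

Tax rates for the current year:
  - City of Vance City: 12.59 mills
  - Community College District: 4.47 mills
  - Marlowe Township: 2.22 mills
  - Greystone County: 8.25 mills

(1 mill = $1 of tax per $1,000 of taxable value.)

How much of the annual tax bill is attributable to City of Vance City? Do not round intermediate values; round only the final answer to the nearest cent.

Assessed value = $1,505,551 × 0.153 = $230,349.303
City of Vance City taxable value = $230,349.303 − $147,000 = $83,349.303
City of Vance City levy = $83,349.303 × 0.01259 = $1,049.36772477

$1,049.37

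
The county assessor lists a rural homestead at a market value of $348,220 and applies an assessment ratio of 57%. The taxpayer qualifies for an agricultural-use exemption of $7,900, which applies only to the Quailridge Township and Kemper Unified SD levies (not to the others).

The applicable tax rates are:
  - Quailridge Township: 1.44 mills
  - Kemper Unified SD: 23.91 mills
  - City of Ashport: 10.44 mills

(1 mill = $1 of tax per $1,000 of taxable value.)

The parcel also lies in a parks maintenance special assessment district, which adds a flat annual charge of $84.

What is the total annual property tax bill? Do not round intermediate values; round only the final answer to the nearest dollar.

Assessed value = $348,220 × 0.57 = $198,485.4
Quailridge Township: ($198,485.4 − $7,900) × 0.00144 = $190,585.4 × 0.00144 = $274.442976
Kemper Unified SD: ($198,485.4 − $7,900) × 0.02391 = $190,585.4 × 0.02391 = $4,556.896914
City of Ashport: $198,485.4 × 0.01044 = $2,072.187576
Levies subtotal = $6,903.527466
Total = $6,903.527466 + $84 = $6,987.527466

$6,988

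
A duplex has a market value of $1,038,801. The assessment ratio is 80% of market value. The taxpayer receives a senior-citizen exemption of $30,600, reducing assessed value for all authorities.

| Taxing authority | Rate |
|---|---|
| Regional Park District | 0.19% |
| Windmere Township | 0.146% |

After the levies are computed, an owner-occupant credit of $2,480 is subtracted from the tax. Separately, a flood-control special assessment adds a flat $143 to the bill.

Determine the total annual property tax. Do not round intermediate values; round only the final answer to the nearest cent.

$352.48

Assessed value = $1,038,801 × 0.8 = $831,040.8
Taxable value = $831,040.8 − $30,600 = $800,440.8
Regional Park District: $800,440.8 × 0.0019 = $1,520.83752
Windmere Township: $800,440.8 × 0.00146 = $1,168.643568
Levies subtotal = $2,689.481088
After credit = $2,689.481088 − $2,480 = $209.481088
Total = $209.481088 + $143 = $352.481088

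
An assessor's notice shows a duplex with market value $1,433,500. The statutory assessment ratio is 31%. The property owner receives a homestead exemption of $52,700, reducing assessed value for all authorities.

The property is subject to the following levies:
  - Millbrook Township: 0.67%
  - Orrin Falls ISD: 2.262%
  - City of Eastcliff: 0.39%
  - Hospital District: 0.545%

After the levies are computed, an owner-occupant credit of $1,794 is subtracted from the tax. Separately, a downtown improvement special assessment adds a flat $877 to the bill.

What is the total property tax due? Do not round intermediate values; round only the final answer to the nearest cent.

$14,229.46

Assessed value = $1,433,500 × 0.31 = $444,385
Taxable value = $444,385 − $52,700 = $391,685
Millbrook Township: $391,685 × 0.0067 = $2,624.2895
Orrin Falls ISD: $391,685 × 0.02262 = $8,859.9147
City of Eastcliff: $391,685 × 0.0039 = $1,527.5715
Hospital District: $391,685 × 0.00545 = $2,134.68325
Levies subtotal = $15,146.45895
After credit = $15,146.45895 − $1,794 = $13,352.45895
Total = $13,352.45895 + $877 = $14,229.45895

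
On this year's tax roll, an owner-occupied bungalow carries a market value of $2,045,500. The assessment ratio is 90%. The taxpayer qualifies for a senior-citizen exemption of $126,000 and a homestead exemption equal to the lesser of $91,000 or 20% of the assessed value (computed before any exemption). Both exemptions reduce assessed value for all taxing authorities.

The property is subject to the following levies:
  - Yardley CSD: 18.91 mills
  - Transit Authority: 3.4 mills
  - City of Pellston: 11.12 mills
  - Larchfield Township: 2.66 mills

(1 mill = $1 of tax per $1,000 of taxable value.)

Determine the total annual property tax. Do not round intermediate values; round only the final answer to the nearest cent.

Assessed value = $2,045,500 × 0.9 = $1,840,950
Homestead exemption = min($91,000, 20% × $1,840,950) = min($91,000, $368,190) = $91,000 (dollar cap binds)
Taxable value = $1,840,950 − $126,000 − $91,000 = $1,623,950
Yardley CSD: $1,623,950 × 0.01891 = $30,708.8945
Transit Authority: $1,623,950 × 0.0034 = $5,521.43
City of Pellston: $1,623,950 × 0.01112 = $18,058.324
Larchfield Township: $1,623,950 × 0.00266 = $4,319.707
Total = $58,608.3555

$58,608.36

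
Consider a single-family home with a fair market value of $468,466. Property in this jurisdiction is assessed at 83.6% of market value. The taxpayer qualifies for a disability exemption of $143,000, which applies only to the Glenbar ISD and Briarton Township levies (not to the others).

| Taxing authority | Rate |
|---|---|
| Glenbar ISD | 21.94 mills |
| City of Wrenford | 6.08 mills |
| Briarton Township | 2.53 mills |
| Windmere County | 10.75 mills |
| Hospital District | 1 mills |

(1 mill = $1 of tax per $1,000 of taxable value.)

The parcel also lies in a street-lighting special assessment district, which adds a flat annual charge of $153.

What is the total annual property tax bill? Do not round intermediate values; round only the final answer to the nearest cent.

$13,220.06

Assessed value = $468,466 × 0.836 = $391,637.576
Glenbar ISD: ($391,637.576 − $143,000) × 0.02194 = $248,637.576 × 0.02194 = $5,455.10841744
City of Wrenford: $391,637.576 × 0.00608 = $2,381.15646208
Briarton Township: ($391,637.576 − $143,000) × 0.00253 = $248,637.576 × 0.00253 = $629.05306728
Windmere County: $391,637.576 × 0.01075 = $4,210.103942
Hospital District: $391,637.576 × 0.001 = $391.637576
Levies subtotal = $13,067.0594648
Total = $13,067.0594648 + $153 = $13,220.0594648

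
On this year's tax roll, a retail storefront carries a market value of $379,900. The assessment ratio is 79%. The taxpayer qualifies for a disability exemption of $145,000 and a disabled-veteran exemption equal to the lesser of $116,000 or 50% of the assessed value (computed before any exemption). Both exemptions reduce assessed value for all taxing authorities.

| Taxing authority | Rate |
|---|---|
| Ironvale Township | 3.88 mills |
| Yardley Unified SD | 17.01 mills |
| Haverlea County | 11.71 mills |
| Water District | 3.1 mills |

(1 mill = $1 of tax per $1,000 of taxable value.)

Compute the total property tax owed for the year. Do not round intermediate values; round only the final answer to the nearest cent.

$1,396.62

Assessed value = $379,900 × 0.79 = $300,121
Disabled-veteran exemption = min($116,000, 50% × $300,121) = min($116,000, $150,060.5) = $116,000 (dollar cap binds)
Taxable value = $300,121 − $145,000 − $116,000 = $39,121
Ironvale Township: $39,121 × 0.00388 = $151.78948
Yardley Unified SD: $39,121 × 0.01701 = $665.44821
Haverlea County: $39,121 × 0.01171 = $458.10691
Water District: $39,121 × 0.0031 = $121.2751
Total = $1,396.6197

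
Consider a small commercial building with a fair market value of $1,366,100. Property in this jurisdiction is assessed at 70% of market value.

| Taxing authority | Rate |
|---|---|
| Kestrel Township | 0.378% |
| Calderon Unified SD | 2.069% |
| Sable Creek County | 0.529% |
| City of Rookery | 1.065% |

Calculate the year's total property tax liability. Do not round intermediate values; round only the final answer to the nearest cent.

$38,642.87

Assessed value = $1,366,100 × 0.7 = $956,270
Kestrel Township: $956,270 × 0.00378 = $3,614.7006
Calderon Unified SD: $956,270 × 0.02069 = $19,785.2263
Sable Creek County: $956,270 × 0.00529 = $5,058.6683
City of Rookery: $956,270 × 0.01065 = $10,184.2755
Total = $3,614.7006 + $19,785.2263 + $5,058.6683 + $10,184.2755 = $38,642.8707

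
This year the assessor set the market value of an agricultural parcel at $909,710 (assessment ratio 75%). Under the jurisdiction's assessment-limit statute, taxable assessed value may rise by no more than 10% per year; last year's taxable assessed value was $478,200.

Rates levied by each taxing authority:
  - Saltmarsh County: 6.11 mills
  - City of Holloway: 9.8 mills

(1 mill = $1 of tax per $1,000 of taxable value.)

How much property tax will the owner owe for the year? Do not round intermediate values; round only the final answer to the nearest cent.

Uncapped assessed value = $909,710 × 0.75 = $682,282.5
Cap limit = $478,200 × 1.1 = $526,020
Taxable assessed value = min($682,282.5, $526,020) = $526,020 (cap binds)
Saltmarsh County: $526,020 × 0.00611 = $3,213.9822
City of Holloway: $526,020 × 0.0098 = $5,154.996
Total = $8,368.9782

$8,368.98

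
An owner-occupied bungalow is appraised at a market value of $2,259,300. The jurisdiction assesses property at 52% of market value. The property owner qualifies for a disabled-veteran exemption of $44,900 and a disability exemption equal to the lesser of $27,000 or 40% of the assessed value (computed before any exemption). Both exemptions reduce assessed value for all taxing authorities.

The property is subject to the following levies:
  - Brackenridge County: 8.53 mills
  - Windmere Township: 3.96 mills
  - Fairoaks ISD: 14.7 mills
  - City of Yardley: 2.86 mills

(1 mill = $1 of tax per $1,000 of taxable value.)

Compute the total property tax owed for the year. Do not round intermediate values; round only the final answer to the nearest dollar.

$33,143

Assessed value = $2,259,300 × 0.52 = $1,174,836
Disability exemption = min($27,000, 40% × $1,174,836) = min($27,000, $469,934.4) = $27,000 (dollar cap binds)
Taxable value = $1,174,836 − $44,900 − $27,000 = $1,102,936
Brackenridge County: $1,102,936 × 0.00853 = $9,408.04408
Windmere Township: $1,102,936 × 0.00396 = $4,367.62656
Fairoaks ISD: $1,102,936 × 0.0147 = $16,213.1592
City of Yardley: $1,102,936 × 0.00286 = $3,154.39696
Total = $33,143.2268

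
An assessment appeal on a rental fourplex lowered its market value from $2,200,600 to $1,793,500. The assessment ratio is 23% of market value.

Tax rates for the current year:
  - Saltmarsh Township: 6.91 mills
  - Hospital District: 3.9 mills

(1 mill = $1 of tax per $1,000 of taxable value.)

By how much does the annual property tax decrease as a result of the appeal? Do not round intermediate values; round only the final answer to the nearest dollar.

$1,012

Old assessed value = $2,200,600 × 0.23 = $506,138
New assessed value = $1,793,500 × 0.23 = $412,505
Combined rate = 0.00691 + 0.0039 = 0.01081
Old tax = $506,138 × 0.01081 = $5,471.35178
New tax = $412,505 × 0.01081 = $4,459.17905
Reduction = $5,471.35178 − $4,459.17905 = $1,012.17273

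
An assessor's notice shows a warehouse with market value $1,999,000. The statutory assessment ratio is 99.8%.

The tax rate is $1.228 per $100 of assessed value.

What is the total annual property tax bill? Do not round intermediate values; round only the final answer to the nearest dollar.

$24,499

Assessed value = $1,999,000 × 0.998 = $1,995,002
Tax = $1,995,002 × 0.01228 = $24,498.62456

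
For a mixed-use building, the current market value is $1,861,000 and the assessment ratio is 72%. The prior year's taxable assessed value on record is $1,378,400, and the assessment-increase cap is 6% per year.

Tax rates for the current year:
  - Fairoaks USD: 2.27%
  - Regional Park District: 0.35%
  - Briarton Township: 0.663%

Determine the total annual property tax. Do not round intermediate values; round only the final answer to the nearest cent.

$43,989.57

Uncapped assessed value = $1,861,000 × 0.72 = $1,339,920
Cap limit = $1,378,400 × 1.06 = $1,461,104
Taxable assessed value = min($1,339,920, $1,461,104) = $1,339,920 (cap does not bind)
Fairoaks USD: $1,339,920 × 0.0227 = $30,416.184
Regional Park District: $1,339,920 × 0.0035 = $4,689.72
Briarton Township: $1,339,920 × 0.00663 = $8,883.6696
Total = $43,989.5736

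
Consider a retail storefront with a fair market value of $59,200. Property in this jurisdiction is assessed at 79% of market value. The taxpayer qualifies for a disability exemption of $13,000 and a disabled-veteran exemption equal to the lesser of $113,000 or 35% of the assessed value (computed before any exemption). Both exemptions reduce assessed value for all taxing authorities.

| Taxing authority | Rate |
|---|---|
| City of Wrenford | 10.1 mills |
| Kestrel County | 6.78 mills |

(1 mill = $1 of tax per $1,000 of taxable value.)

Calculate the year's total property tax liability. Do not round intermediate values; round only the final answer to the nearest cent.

Assessed value = $59,200 × 0.79 = $46,768
Disabled-veteran exemption = min($113,000, 35% × $46,768) = min($113,000, $16,368.8) = $16,368.8 (percentage binds)
Taxable value = $46,768 − $13,000 − $16,368.8 = $17,399.2
City of Wrenford: $17,399.2 × 0.0101 = $175.73192
Kestrel County: $17,399.2 × 0.00678 = $117.966576
Total = $293.698496

$293.70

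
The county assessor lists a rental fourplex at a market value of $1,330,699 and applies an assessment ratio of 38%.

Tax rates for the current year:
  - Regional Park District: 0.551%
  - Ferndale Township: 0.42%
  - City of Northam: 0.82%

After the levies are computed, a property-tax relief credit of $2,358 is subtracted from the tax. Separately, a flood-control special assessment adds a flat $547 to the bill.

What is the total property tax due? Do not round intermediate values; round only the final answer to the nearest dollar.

Assessed value = $1,330,699 × 0.38 = $505,665.62
Regional Park District: $505,665.62 × 0.00551 = $2,786.2175662
Ferndale Township: $505,665.62 × 0.0042 = $2,123.795604
City of Northam: $505,665.62 × 0.0082 = $4,146.458084
Levies subtotal = $9,056.4712542
After credit = $9,056.4712542 − $2,358 = $6,698.4712542
Total = $6,698.4712542 + $547 = $7,245.4712542

$7,245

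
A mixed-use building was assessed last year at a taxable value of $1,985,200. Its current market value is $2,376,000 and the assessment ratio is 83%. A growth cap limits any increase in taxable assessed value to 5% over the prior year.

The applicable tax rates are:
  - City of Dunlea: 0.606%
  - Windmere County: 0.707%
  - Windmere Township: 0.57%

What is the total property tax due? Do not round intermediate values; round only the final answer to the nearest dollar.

$37,134

Uncapped assessed value = $2,376,000 × 0.83 = $1,972,080
Cap limit = $1,985,200 × 1.05 = $2,084,460
Taxable assessed value = min($1,972,080, $2,084,460) = $1,972,080 (cap does not bind)
City of Dunlea: $1,972,080 × 0.00606 = $11,950.8048
Windmere County: $1,972,080 × 0.00707 = $13,942.6056
Windmere Township: $1,972,080 × 0.0057 = $11,240.856
Total = $37,134.2664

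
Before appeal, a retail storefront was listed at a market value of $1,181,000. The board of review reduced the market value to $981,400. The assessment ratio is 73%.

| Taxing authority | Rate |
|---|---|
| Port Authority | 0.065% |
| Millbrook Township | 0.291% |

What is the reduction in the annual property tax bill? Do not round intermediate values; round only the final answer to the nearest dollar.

$519

Old assessed value = $1,181,000 × 0.73 = $862,130
New assessed value = $981,400 × 0.73 = $716,422
Combined rate = 0.00065 + 0.00291 = 0.00356
Old tax = $862,130 × 0.00356 = $3,069.1828
New tax = $716,422 × 0.00356 = $2,550.46232
Reduction = $3,069.1828 − $2,550.46232 = $518.72048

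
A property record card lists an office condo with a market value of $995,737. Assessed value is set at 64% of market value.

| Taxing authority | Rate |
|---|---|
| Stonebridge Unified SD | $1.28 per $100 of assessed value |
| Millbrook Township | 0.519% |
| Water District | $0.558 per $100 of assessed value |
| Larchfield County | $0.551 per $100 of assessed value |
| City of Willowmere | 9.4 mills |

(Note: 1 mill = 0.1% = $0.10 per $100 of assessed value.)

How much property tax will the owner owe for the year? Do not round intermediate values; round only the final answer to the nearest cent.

Assessed value = $995,737 × 0.64 = $637,271.68
Stonebridge Unified SD: $637,271.68 × 0.0128 = $8,157.077504
Millbrook Township: $637,271.68 × 0.00519 = $3,307.4400192
Water District: $637,271.68 × 0.00558 = $3,555.9759744
Larchfield County: $637,271.68 × 0.00551 = $3,511.3669568
City of Willowmere: $637,271.68 × 0.0094 = $5,990.353792
Total = $24,522.2142464

$24,522.21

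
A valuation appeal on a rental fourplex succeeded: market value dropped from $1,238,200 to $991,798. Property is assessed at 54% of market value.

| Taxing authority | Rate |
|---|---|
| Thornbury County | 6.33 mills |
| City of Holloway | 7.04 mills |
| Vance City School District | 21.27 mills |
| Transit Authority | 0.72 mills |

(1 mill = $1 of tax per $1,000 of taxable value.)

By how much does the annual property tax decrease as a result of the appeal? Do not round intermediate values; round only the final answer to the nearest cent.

$4,704.90

Old assessed value = $1,238,200 × 0.54 = $668,628
New assessed value = $991,798 × 0.54 = $535,570.92
Combined rate = 0.00633 + 0.00704 + 0.02127 + 0.00072 = 0.03536
Old tax = $668,628 × 0.03536 = $23,642.68608
New tax = $535,570.92 × 0.03536 = $18,937.7877312
Reduction = $23,642.68608 − $18,937.7877312 = $4,704.8983488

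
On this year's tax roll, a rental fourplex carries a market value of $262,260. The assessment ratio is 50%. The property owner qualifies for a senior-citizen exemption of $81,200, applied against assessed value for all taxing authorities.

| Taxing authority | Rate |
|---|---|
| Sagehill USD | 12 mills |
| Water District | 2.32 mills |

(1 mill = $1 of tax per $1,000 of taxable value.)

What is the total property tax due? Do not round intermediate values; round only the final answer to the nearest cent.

Assessed value = $262,260 × 0.5 = $131,130
Taxable value = $131,130 − $81,200 = $49,930
Sagehill USD: $49,930 × 0.012 = $599.16
Water District: $49,930 × 0.00232 = $115.8376
Total = $599.16 + $115.8376 = $714.9976

$715.00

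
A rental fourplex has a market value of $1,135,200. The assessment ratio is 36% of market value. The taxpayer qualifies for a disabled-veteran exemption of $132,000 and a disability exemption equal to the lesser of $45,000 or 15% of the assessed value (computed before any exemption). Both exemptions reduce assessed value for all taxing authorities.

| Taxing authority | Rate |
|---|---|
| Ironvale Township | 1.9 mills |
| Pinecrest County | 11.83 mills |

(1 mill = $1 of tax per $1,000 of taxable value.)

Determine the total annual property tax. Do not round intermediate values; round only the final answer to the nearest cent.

Assessed value = $1,135,200 × 0.36 = $408,672
Disability exemption = min($45,000, 15% × $408,672) = min($45,000, $61,300.8) = $45,000 (dollar cap binds)
Taxable value = $408,672 − $132,000 − $45,000 = $231,672
Ironvale Township: $231,672 × 0.0019 = $440.1768
Pinecrest County: $231,672 × 0.01183 = $2,740.67976
Total = $3,180.85656

$3,180.86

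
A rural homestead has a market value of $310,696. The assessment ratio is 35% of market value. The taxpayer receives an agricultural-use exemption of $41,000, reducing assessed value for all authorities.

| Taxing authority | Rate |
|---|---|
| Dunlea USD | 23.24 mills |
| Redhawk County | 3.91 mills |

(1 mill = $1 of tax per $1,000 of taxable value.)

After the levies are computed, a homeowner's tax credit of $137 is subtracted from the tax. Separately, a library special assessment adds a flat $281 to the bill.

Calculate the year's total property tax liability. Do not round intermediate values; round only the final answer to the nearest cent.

$1,983.24

Assessed value = $310,696 × 0.35 = $108,743.6
Taxable value = $108,743.6 − $41,000 = $67,743.6
Dunlea USD: $67,743.6 × 0.02324 = $1,574.361264
Redhawk County: $67,743.6 × 0.00391 = $264.877476
Levies subtotal = $1,839.23874
After credit = $1,839.23874 − $137 = $1,702.23874
Total = $1,702.23874 + $281 = $1,983.23874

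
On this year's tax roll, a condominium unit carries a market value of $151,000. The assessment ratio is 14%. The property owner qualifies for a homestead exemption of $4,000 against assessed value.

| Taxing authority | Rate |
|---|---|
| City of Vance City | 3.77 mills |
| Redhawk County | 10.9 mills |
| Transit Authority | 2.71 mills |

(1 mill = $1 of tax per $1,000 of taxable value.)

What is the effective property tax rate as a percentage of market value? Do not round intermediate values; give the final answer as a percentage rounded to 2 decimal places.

Assessed value = $151,000 × 0.14 = $21,140
Taxable value = $21,140 − $4,000 = $17,140
City of Vance City: $17,140 × 0.00377 = $64.6178
Redhawk County: $17,140 × 0.0109 = $186.826
Transit Authority: $17,140 × 0.00271 = $46.4494
Total tax = $297.8932
Effective rate = $297.8932 ÷ $151,000 = 0.20% of market value

0.20%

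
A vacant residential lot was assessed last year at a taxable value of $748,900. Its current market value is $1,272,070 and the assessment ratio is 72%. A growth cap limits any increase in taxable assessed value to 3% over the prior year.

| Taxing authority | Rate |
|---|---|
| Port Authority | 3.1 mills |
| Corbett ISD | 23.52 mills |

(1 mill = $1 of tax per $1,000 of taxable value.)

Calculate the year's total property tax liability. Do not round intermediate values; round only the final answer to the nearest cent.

Uncapped assessed value = $1,272,070 × 0.72 = $915,890.4
Cap limit = $748,900 × 1.03 = $771,367
Taxable assessed value = min($915,890.4, $771,367) = $771,367 (cap binds)
Port Authority: $771,367 × 0.0031 = $2,391.2377
Corbett ISD: $771,367 × 0.02352 = $18,142.55184
Total = $20,533.78954

$20,533.79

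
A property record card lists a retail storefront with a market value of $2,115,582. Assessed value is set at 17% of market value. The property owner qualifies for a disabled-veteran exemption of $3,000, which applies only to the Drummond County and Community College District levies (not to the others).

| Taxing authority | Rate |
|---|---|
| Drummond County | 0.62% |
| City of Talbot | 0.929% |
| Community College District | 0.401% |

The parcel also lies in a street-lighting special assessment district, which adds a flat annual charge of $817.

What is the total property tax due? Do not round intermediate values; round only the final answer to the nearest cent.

Assessed value = $2,115,582 × 0.17 = $359,648.94
Drummond County: ($359,648.94 − $3,000) × 0.0062 = $356,648.94 × 0.0062 = $2,211.223428
City of Talbot: $359,648.94 × 0.00929 = $3,341.1386526
Community College District: ($359,648.94 − $3,000) × 0.00401 = $356,648.94 × 0.00401 = $1,430.1622494
Levies subtotal = $6,982.52433
Total = $6,982.52433 + $817 = $7,799.52433

$7,799.52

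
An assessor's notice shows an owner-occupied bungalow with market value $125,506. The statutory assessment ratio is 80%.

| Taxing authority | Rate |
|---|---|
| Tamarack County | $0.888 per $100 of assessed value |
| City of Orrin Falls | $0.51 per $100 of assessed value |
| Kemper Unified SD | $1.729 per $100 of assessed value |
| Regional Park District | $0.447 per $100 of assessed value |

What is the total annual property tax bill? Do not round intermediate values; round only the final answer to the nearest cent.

Assessed value = $125,506 × 0.8 = $100,404.8
Tamarack County: $100,404.8 × 0.00888 = $891.594624
City of Orrin Falls: $100,404.8 × 0.0051 = $512.06448
Kemper Unified SD: $100,404.8 × 0.01729 = $1,735.998992
Regional Park District: $100,404.8 × 0.00447 = $448.809456
Total = $891.594624 + $512.06448 + $1,735.998992 + $448.809456 = $3,588.467552

$3,588.47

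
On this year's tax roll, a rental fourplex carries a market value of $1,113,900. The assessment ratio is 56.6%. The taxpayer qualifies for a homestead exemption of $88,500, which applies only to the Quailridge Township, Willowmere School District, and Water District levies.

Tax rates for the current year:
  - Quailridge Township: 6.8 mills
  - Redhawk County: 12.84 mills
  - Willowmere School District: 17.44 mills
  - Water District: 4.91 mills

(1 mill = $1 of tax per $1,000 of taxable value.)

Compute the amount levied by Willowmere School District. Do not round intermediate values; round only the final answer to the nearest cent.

$9,451.91

Assessed value = $1,113,900 × 0.566 = $630,467.4
Willowmere School District taxable value = $630,467.4 − $88,500 = $541,967.4
Willowmere School District levy = $541,967.4 × 0.01744 = $9,451.911456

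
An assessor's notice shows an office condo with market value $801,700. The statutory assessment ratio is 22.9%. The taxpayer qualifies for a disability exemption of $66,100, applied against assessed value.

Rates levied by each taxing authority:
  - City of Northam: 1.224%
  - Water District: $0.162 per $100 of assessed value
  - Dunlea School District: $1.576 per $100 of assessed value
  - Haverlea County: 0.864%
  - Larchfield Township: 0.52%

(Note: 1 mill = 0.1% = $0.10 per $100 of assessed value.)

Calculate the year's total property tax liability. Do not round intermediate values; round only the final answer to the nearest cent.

Assessed value = $801,700 × 0.229 = $183,589.3
Taxable value = $183,589.3 − $66,100 = $117,489.3
City of Northam: $117,489.3 × 0.01224 = $1,438.069032
Water District: $117,489.3 × 0.00162 = $190.332666
Dunlea School District: $117,489.3 × 0.01576 = $1,851.631368
Haverlea County: $117,489.3 × 0.00864 = $1,015.107552
Larchfield Township: $117,489.3 × 0.0052 = $610.94436
Total = $5,106.084978

$5,106.08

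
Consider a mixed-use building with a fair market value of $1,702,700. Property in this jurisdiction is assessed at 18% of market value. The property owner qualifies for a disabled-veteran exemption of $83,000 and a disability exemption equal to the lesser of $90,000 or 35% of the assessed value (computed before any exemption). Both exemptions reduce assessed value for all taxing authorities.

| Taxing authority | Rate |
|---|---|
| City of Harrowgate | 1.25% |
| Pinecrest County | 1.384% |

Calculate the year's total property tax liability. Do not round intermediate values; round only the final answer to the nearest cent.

$3,516.02

Assessed value = $1,702,700 × 0.18 = $306,486
Disability exemption = min($90,000, 35% × $306,486) = min($90,000, $107,270.1) = $90,000 (dollar cap binds)
Taxable value = $306,486 − $83,000 − $90,000 = $133,486
City of Harrowgate: $133,486 × 0.0125 = $1,668.575
Pinecrest County: $133,486 × 0.01384 = $1,847.44624
Total = $3,516.02124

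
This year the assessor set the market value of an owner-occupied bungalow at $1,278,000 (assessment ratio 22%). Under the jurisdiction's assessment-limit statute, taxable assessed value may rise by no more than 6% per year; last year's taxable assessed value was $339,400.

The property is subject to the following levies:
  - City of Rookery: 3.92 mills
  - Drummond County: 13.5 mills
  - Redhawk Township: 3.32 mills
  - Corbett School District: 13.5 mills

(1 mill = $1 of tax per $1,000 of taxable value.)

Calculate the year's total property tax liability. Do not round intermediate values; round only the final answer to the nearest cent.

$9,626.92

Uncapped assessed value = $1,278,000 × 0.22 = $281,160
Cap limit = $339,400 × 1.06 = $359,764
Taxable assessed value = min($281,160, $359,764) = $281,160 (cap does not bind)
City of Rookery: $281,160 × 0.00392 = $1,102.1472
Drummond County: $281,160 × 0.0135 = $3,795.66
Redhawk Township: $281,160 × 0.00332 = $933.4512
Corbett School District: $281,160 × 0.0135 = $3,795.66
Total = $9,626.9184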